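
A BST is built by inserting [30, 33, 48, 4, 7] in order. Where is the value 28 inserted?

Starting tree (level order): [30, 4, 33, None, 7, None, 48]
Insertion path: 30 -> 4 -> 7
Result: insert 28 as right child of 7
Final tree (level order): [30, 4, 33, None, 7, None, 48, None, 28]


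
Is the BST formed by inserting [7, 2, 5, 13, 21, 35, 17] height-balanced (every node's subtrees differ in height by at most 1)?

Tree (level-order array): [7, 2, 13, None, 5, None, 21, None, None, 17, 35]
Definition: a tree is height-balanced if, at every node, |h(left) - h(right)| <= 1 (empty subtree has height -1).
Bottom-up per-node check:
  node 5: h_left=-1, h_right=-1, diff=0 [OK], height=0
  node 2: h_left=-1, h_right=0, diff=1 [OK], height=1
  node 17: h_left=-1, h_right=-1, diff=0 [OK], height=0
  node 35: h_left=-1, h_right=-1, diff=0 [OK], height=0
  node 21: h_left=0, h_right=0, diff=0 [OK], height=1
  node 13: h_left=-1, h_right=1, diff=2 [FAIL (|-1-1|=2 > 1)], height=2
  node 7: h_left=1, h_right=2, diff=1 [OK], height=3
Node 13 violates the condition: |-1 - 1| = 2 > 1.
Result: Not balanced


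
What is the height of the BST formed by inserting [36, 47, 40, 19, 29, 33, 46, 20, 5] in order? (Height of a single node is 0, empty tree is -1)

Insertion order: [36, 47, 40, 19, 29, 33, 46, 20, 5]
Tree (level-order array): [36, 19, 47, 5, 29, 40, None, None, None, 20, 33, None, 46]
Compute height bottom-up (empty subtree = -1):
  height(5) = 1 + max(-1, -1) = 0
  height(20) = 1 + max(-1, -1) = 0
  height(33) = 1 + max(-1, -1) = 0
  height(29) = 1 + max(0, 0) = 1
  height(19) = 1 + max(0, 1) = 2
  height(46) = 1 + max(-1, -1) = 0
  height(40) = 1 + max(-1, 0) = 1
  height(47) = 1 + max(1, -1) = 2
  height(36) = 1 + max(2, 2) = 3
Height = 3


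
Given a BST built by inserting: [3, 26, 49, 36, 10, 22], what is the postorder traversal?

Tree insertion order: [3, 26, 49, 36, 10, 22]
Tree (level-order array): [3, None, 26, 10, 49, None, 22, 36]
Postorder traversal: [22, 10, 36, 49, 26, 3]


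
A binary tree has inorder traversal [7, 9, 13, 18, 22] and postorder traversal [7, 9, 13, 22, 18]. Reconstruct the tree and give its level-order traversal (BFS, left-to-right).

Inorder:   [7, 9, 13, 18, 22]
Postorder: [7, 9, 13, 22, 18]
Algorithm: postorder visits root last, so walk postorder right-to-left;
each value is the root of the current inorder slice — split it at that
value, recurse on the right subtree first, then the left.
Recursive splits:
  root=18; inorder splits into left=[7, 9, 13], right=[22]
  root=22; inorder splits into left=[], right=[]
  root=13; inorder splits into left=[7, 9], right=[]
  root=9; inorder splits into left=[7], right=[]
  root=7; inorder splits into left=[], right=[]
Reconstructed level-order: [18, 13, 22, 9, 7]


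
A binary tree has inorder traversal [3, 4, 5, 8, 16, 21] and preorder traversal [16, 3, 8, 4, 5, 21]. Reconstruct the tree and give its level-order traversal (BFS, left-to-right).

Inorder:  [3, 4, 5, 8, 16, 21]
Preorder: [16, 3, 8, 4, 5, 21]
Algorithm: preorder visits root first, so consume preorder in order;
for each root, split the current inorder slice at that value into
left-subtree inorder and right-subtree inorder, then recurse.
Recursive splits:
  root=16; inorder splits into left=[3, 4, 5, 8], right=[21]
  root=3; inorder splits into left=[], right=[4, 5, 8]
  root=8; inorder splits into left=[4, 5], right=[]
  root=4; inorder splits into left=[], right=[5]
  root=5; inorder splits into left=[], right=[]
  root=21; inorder splits into left=[], right=[]
Reconstructed level-order: [16, 3, 21, 8, 4, 5]


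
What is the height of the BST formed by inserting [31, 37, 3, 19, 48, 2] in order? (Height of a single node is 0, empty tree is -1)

Insertion order: [31, 37, 3, 19, 48, 2]
Tree (level-order array): [31, 3, 37, 2, 19, None, 48]
Compute height bottom-up (empty subtree = -1):
  height(2) = 1 + max(-1, -1) = 0
  height(19) = 1 + max(-1, -1) = 0
  height(3) = 1 + max(0, 0) = 1
  height(48) = 1 + max(-1, -1) = 0
  height(37) = 1 + max(-1, 0) = 1
  height(31) = 1 + max(1, 1) = 2
Height = 2


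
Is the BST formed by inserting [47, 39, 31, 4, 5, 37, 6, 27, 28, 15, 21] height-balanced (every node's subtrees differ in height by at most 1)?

Tree (level-order array): [47, 39, None, 31, None, 4, 37, None, 5, None, None, None, 6, None, 27, 15, 28, None, 21]
Definition: a tree is height-balanced if, at every node, |h(left) - h(right)| <= 1 (empty subtree has height -1).
Bottom-up per-node check:
  node 21: h_left=-1, h_right=-1, diff=0 [OK], height=0
  node 15: h_left=-1, h_right=0, diff=1 [OK], height=1
  node 28: h_left=-1, h_right=-1, diff=0 [OK], height=0
  node 27: h_left=1, h_right=0, diff=1 [OK], height=2
  node 6: h_left=-1, h_right=2, diff=3 [FAIL (|-1-2|=3 > 1)], height=3
  node 5: h_left=-1, h_right=3, diff=4 [FAIL (|-1-3|=4 > 1)], height=4
  node 4: h_left=-1, h_right=4, diff=5 [FAIL (|-1-4|=5 > 1)], height=5
  node 37: h_left=-1, h_right=-1, diff=0 [OK], height=0
  node 31: h_left=5, h_right=0, diff=5 [FAIL (|5-0|=5 > 1)], height=6
  node 39: h_left=6, h_right=-1, diff=7 [FAIL (|6--1|=7 > 1)], height=7
  node 47: h_left=7, h_right=-1, diff=8 [FAIL (|7--1|=8 > 1)], height=8
Node 6 violates the condition: |-1 - 2| = 3 > 1.
Result: Not balanced


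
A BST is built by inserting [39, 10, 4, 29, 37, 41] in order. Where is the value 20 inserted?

Starting tree (level order): [39, 10, 41, 4, 29, None, None, None, None, None, 37]
Insertion path: 39 -> 10 -> 29
Result: insert 20 as left child of 29
Final tree (level order): [39, 10, 41, 4, 29, None, None, None, None, 20, 37]


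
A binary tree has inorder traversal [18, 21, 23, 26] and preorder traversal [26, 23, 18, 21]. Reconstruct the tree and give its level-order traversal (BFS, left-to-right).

Inorder:  [18, 21, 23, 26]
Preorder: [26, 23, 18, 21]
Algorithm: preorder visits root first, so consume preorder in order;
for each root, split the current inorder slice at that value into
left-subtree inorder and right-subtree inorder, then recurse.
Recursive splits:
  root=26; inorder splits into left=[18, 21, 23], right=[]
  root=23; inorder splits into left=[18, 21], right=[]
  root=18; inorder splits into left=[], right=[21]
  root=21; inorder splits into left=[], right=[]
Reconstructed level-order: [26, 23, 18, 21]


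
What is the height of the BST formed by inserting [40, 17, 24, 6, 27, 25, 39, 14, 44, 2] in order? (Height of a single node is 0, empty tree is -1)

Insertion order: [40, 17, 24, 6, 27, 25, 39, 14, 44, 2]
Tree (level-order array): [40, 17, 44, 6, 24, None, None, 2, 14, None, 27, None, None, None, None, 25, 39]
Compute height bottom-up (empty subtree = -1):
  height(2) = 1 + max(-1, -1) = 0
  height(14) = 1 + max(-1, -1) = 0
  height(6) = 1 + max(0, 0) = 1
  height(25) = 1 + max(-1, -1) = 0
  height(39) = 1 + max(-1, -1) = 0
  height(27) = 1 + max(0, 0) = 1
  height(24) = 1 + max(-1, 1) = 2
  height(17) = 1 + max(1, 2) = 3
  height(44) = 1 + max(-1, -1) = 0
  height(40) = 1 + max(3, 0) = 4
Height = 4


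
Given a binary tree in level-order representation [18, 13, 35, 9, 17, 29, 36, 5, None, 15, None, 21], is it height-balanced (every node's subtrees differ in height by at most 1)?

Tree (level-order array): [18, 13, 35, 9, 17, 29, 36, 5, None, 15, None, 21]
Definition: a tree is height-balanced if, at every node, |h(left) - h(right)| <= 1 (empty subtree has height -1).
Bottom-up per-node check:
  node 5: h_left=-1, h_right=-1, diff=0 [OK], height=0
  node 9: h_left=0, h_right=-1, diff=1 [OK], height=1
  node 15: h_left=-1, h_right=-1, diff=0 [OK], height=0
  node 17: h_left=0, h_right=-1, diff=1 [OK], height=1
  node 13: h_left=1, h_right=1, diff=0 [OK], height=2
  node 21: h_left=-1, h_right=-1, diff=0 [OK], height=0
  node 29: h_left=0, h_right=-1, diff=1 [OK], height=1
  node 36: h_left=-1, h_right=-1, diff=0 [OK], height=0
  node 35: h_left=1, h_right=0, diff=1 [OK], height=2
  node 18: h_left=2, h_right=2, diff=0 [OK], height=3
All nodes satisfy the balance condition.
Result: Balanced


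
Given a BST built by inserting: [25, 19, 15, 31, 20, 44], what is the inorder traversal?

Tree insertion order: [25, 19, 15, 31, 20, 44]
Tree (level-order array): [25, 19, 31, 15, 20, None, 44]
Inorder traversal: [15, 19, 20, 25, 31, 44]


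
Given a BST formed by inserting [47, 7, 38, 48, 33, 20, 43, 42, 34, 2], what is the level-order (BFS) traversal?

Tree insertion order: [47, 7, 38, 48, 33, 20, 43, 42, 34, 2]
Tree (level-order array): [47, 7, 48, 2, 38, None, None, None, None, 33, 43, 20, 34, 42]
BFS from the root, enqueuing left then right child of each popped node:
  queue [47] -> pop 47, enqueue [7, 48], visited so far: [47]
  queue [7, 48] -> pop 7, enqueue [2, 38], visited so far: [47, 7]
  queue [48, 2, 38] -> pop 48, enqueue [none], visited so far: [47, 7, 48]
  queue [2, 38] -> pop 2, enqueue [none], visited so far: [47, 7, 48, 2]
  queue [38] -> pop 38, enqueue [33, 43], visited so far: [47, 7, 48, 2, 38]
  queue [33, 43] -> pop 33, enqueue [20, 34], visited so far: [47, 7, 48, 2, 38, 33]
  queue [43, 20, 34] -> pop 43, enqueue [42], visited so far: [47, 7, 48, 2, 38, 33, 43]
  queue [20, 34, 42] -> pop 20, enqueue [none], visited so far: [47, 7, 48, 2, 38, 33, 43, 20]
  queue [34, 42] -> pop 34, enqueue [none], visited so far: [47, 7, 48, 2, 38, 33, 43, 20, 34]
  queue [42] -> pop 42, enqueue [none], visited so far: [47, 7, 48, 2, 38, 33, 43, 20, 34, 42]
Result: [47, 7, 48, 2, 38, 33, 43, 20, 34, 42]


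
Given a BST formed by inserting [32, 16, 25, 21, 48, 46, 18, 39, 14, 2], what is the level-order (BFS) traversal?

Tree insertion order: [32, 16, 25, 21, 48, 46, 18, 39, 14, 2]
Tree (level-order array): [32, 16, 48, 14, 25, 46, None, 2, None, 21, None, 39, None, None, None, 18]
BFS from the root, enqueuing left then right child of each popped node:
  queue [32] -> pop 32, enqueue [16, 48], visited so far: [32]
  queue [16, 48] -> pop 16, enqueue [14, 25], visited so far: [32, 16]
  queue [48, 14, 25] -> pop 48, enqueue [46], visited so far: [32, 16, 48]
  queue [14, 25, 46] -> pop 14, enqueue [2], visited so far: [32, 16, 48, 14]
  queue [25, 46, 2] -> pop 25, enqueue [21], visited so far: [32, 16, 48, 14, 25]
  queue [46, 2, 21] -> pop 46, enqueue [39], visited so far: [32, 16, 48, 14, 25, 46]
  queue [2, 21, 39] -> pop 2, enqueue [none], visited so far: [32, 16, 48, 14, 25, 46, 2]
  queue [21, 39] -> pop 21, enqueue [18], visited so far: [32, 16, 48, 14, 25, 46, 2, 21]
  queue [39, 18] -> pop 39, enqueue [none], visited so far: [32, 16, 48, 14, 25, 46, 2, 21, 39]
  queue [18] -> pop 18, enqueue [none], visited so far: [32, 16, 48, 14, 25, 46, 2, 21, 39, 18]
Result: [32, 16, 48, 14, 25, 46, 2, 21, 39, 18]


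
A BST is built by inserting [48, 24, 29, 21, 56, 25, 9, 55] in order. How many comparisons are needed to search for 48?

Search path for 48: 48
Found: True
Comparisons: 1


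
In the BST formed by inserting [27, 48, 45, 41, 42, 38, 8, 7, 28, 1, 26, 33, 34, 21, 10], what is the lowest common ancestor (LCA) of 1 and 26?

Tree insertion order: [27, 48, 45, 41, 42, 38, 8, 7, 28, 1, 26, 33, 34, 21, 10]
Tree (level-order array): [27, 8, 48, 7, 26, 45, None, 1, None, 21, None, 41, None, None, None, 10, None, 38, 42, None, None, 28, None, None, None, None, 33, None, 34]
In a BST, the LCA of p=1, q=26 is the first node v on the
root-to-leaf path with p <= v <= q (go left if both < v, right if both > v).
Walk from root:
  at 27: both 1 and 26 < 27, go left
  at 8: 1 <= 8 <= 26, this is the LCA
LCA = 8


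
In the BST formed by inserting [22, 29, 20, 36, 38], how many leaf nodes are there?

Tree built from: [22, 29, 20, 36, 38]
Tree (level-order array): [22, 20, 29, None, None, None, 36, None, 38]
Rule: A leaf has 0 children.
Per-node child counts:
  node 22: 2 child(ren)
  node 20: 0 child(ren)
  node 29: 1 child(ren)
  node 36: 1 child(ren)
  node 38: 0 child(ren)
Matching nodes: [20, 38]
Count of leaf nodes: 2


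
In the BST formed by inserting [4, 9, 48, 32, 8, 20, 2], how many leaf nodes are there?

Tree built from: [4, 9, 48, 32, 8, 20, 2]
Tree (level-order array): [4, 2, 9, None, None, 8, 48, None, None, 32, None, 20]
Rule: A leaf has 0 children.
Per-node child counts:
  node 4: 2 child(ren)
  node 2: 0 child(ren)
  node 9: 2 child(ren)
  node 8: 0 child(ren)
  node 48: 1 child(ren)
  node 32: 1 child(ren)
  node 20: 0 child(ren)
Matching nodes: [2, 8, 20]
Count of leaf nodes: 3


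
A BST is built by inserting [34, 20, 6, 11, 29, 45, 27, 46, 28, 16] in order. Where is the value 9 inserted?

Starting tree (level order): [34, 20, 45, 6, 29, None, 46, None, 11, 27, None, None, None, None, 16, None, 28]
Insertion path: 34 -> 20 -> 6 -> 11
Result: insert 9 as left child of 11
Final tree (level order): [34, 20, 45, 6, 29, None, 46, None, 11, 27, None, None, None, 9, 16, None, 28]


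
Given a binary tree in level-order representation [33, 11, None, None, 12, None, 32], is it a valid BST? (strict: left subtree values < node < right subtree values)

Level-order array: [33, 11, None, None, 12, None, 32]
Validate using subtree bounds (lo, hi): at each node, require lo < value < hi,
then recurse left with hi=value and right with lo=value.
Preorder trace (stopping at first violation):
  at node 33 with bounds (-inf, +inf): OK
  at node 11 with bounds (-inf, 33): OK
  at node 12 with bounds (11, 33): OK
  at node 32 with bounds (12, 33): OK
No violation found at any node.
Result: Valid BST


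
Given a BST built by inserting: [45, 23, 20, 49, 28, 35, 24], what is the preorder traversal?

Tree insertion order: [45, 23, 20, 49, 28, 35, 24]
Tree (level-order array): [45, 23, 49, 20, 28, None, None, None, None, 24, 35]
Preorder traversal: [45, 23, 20, 28, 24, 35, 49]


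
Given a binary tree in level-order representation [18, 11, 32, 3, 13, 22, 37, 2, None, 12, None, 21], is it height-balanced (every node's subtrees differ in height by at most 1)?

Tree (level-order array): [18, 11, 32, 3, 13, 22, 37, 2, None, 12, None, 21]
Definition: a tree is height-balanced if, at every node, |h(left) - h(right)| <= 1 (empty subtree has height -1).
Bottom-up per-node check:
  node 2: h_left=-1, h_right=-1, diff=0 [OK], height=0
  node 3: h_left=0, h_right=-1, diff=1 [OK], height=1
  node 12: h_left=-1, h_right=-1, diff=0 [OK], height=0
  node 13: h_left=0, h_right=-1, diff=1 [OK], height=1
  node 11: h_left=1, h_right=1, diff=0 [OK], height=2
  node 21: h_left=-1, h_right=-1, diff=0 [OK], height=0
  node 22: h_left=0, h_right=-1, diff=1 [OK], height=1
  node 37: h_left=-1, h_right=-1, diff=0 [OK], height=0
  node 32: h_left=1, h_right=0, diff=1 [OK], height=2
  node 18: h_left=2, h_right=2, diff=0 [OK], height=3
All nodes satisfy the balance condition.
Result: Balanced


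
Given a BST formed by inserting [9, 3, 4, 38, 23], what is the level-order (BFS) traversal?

Tree insertion order: [9, 3, 4, 38, 23]
Tree (level-order array): [9, 3, 38, None, 4, 23]
BFS from the root, enqueuing left then right child of each popped node:
  queue [9] -> pop 9, enqueue [3, 38], visited so far: [9]
  queue [3, 38] -> pop 3, enqueue [4], visited so far: [9, 3]
  queue [38, 4] -> pop 38, enqueue [23], visited so far: [9, 3, 38]
  queue [4, 23] -> pop 4, enqueue [none], visited so far: [9, 3, 38, 4]
  queue [23] -> pop 23, enqueue [none], visited so far: [9, 3, 38, 4, 23]
Result: [9, 3, 38, 4, 23]


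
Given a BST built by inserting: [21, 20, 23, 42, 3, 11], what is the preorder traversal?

Tree insertion order: [21, 20, 23, 42, 3, 11]
Tree (level-order array): [21, 20, 23, 3, None, None, 42, None, 11]
Preorder traversal: [21, 20, 3, 11, 23, 42]


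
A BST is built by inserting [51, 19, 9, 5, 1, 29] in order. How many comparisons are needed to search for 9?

Search path for 9: 51 -> 19 -> 9
Found: True
Comparisons: 3


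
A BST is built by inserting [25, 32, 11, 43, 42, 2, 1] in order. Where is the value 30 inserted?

Starting tree (level order): [25, 11, 32, 2, None, None, 43, 1, None, 42]
Insertion path: 25 -> 32
Result: insert 30 as left child of 32
Final tree (level order): [25, 11, 32, 2, None, 30, 43, 1, None, None, None, 42]


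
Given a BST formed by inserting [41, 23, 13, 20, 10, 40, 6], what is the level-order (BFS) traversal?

Tree insertion order: [41, 23, 13, 20, 10, 40, 6]
Tree (level-order array): [41, 23, None, 13, 40, 10, 20, None, None, 6]
BFS from the root, enqueuing left then right child of each popped node:
  queue [41] -> pop 41, enqueue [23], visited so far: [41]
  queue [23] -> pop 23, enqueue [13, 40], visited so far: [41, 23]
  queue [13, 40] -> pop 13, enqueue [10, 20], visited so far: [41, 23, 13]
  queue [40, 10, 20] -> pop 40, enqueue [none], visited so far: [41, 23, 13, 40]
  queue [10, 20] -> pop 10, enqueue [6], visited so far: [41, 23, 13, 40, 10]
  queue [20, 6] -> pop 20, enqueue [none], visited so far: [41, 23, 13, 40, 10, 20]
  queue [6] -> pop 6, enqueue [none], visited so far: [41, 23, 13, 40, 10, 20, 6]
Result: [41, 23, 13, 40, 10, 20, 6]


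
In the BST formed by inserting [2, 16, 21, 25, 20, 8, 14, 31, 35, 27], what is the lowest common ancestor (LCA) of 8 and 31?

Tree insertion order: [2, 16, 21, 25, 20, 8, 14, 31, 35, 27]
Tree (level-order array): [2, None, 16, 8, 21, None, 14, 20, 25, None, None, None, None, None, 31, 27, 35]
In a BST, the LCA of p=8, q=31 is the first node v on the
root-to-leaf path with p <= v <= q (go left if both < v, right if both > v).
Walk from root:
  at 2: both 8 and 31 > 2, go right
  at 16: 8 <= 16 <= 31, this is the LCA
LCA = 16


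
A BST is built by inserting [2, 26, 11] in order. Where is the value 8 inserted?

Starting tree (level order): [2, None, 26, 11]
Insertion path: 2 -> 26 -> 11
Result: insert 8 as left child of 11
Final tree (level order): [2, None, 26, 11, None, 8]


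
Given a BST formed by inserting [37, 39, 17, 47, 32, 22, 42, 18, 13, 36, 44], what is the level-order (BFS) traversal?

Tree insertion order: [37, 39, 17, 47, 32, 22, 42, 18, 13, 36, 44]
Tree (level-order array): [37, 17, 39, 13, 32, None, 47, None, None, 22, 36, 42, None, 18, None, None, None, None, 44]
BFS from the root, enqueuing left then right child of each popped node:
  queue [37] -> pop 37, enqueue [17, 39], visited so far: [37]
  queue [17, 39] -> pop 17, enqueue [13, 32], visited so far: [37, 17]
  queue [39, 13, 32] -> pop 39, enqueue [47], visited so far: [37, 17, 39]
  queue [13, 32, 47] -> pop 13, enqueue [none], visited so far: [37, 17, 39, 13]
  queue [32, 47] -> pop 32, enqueue [22, 36], visited so far: [37, 17, 39, 13, 32]
  queue [47, 22, 36] -> pop 47, enqueue [42], visited so far: [37, 17, 39, 13, 32, 47]
  queue [22, 36, 42] -> pop 22, enqueue [18], visited so far: [37, 17, 39, 13, 32, 47, 22]
  queue [36, 42, 18] -> pop 36, enqueue [none], visited so far: [37, 17, 39, 13, 32, 47, 22, 36]
  queue [42, 18] -> pop 42, enqueue [44], visited so far: [37, 17, 39, 13, 32, 47, 22, 36, 42]
  queue [18, 44] -> pop 18, enqueue [none], visited so far: [37, 17, 39, 13, 32, 47, 22, 36, 42, 18]
  queue [44] -> pop 44, enqueue [none], visited so far: [37, 17, 39, 13, 32, 47, 22, 36, 42, 18, 44]
Result: [37, 17, 39, 13, 32, 47, 22, 36, 42, 18, 44]


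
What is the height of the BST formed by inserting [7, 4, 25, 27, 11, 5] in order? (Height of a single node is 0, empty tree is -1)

Insertion order: [7, 4, 25, 27, 11, 5]
Tree (level-order array): [7, 4, 25, None, 5, 11, 27]
Compute height bottom-up (empty subtree = -1):
  height(5) = 1 + max(-1, -1) = 0
  height(4) = 1 + max(-1, 0) = 1
  height(11) = 1 + max(-1, -1) = 0
  height(27) = 1 + max(-1, -1) = 0
  height(25) = 1 + max(0, 0) = 1
  height(7) = 1 + max(1, 1) = 2
Height = 2


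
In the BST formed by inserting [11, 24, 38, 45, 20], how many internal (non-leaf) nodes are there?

Tree built from: [11, 24, 38, 45, 20]
Tree (level-order array): [11, None, 24, 20, 38, None, None, None, 45]
Rule: An internal node has at least one child.
Per-node child counts:
  node 11: 1 child(ren)
  node 24: 2 child(ren)
  node 20: 0 child(ren)
  node 38: 1 child(ren)
  node 45: 0 child(ren)
Matching nodes: [11, 24, 38]
Count of internal (non-leaf) nodes: 3


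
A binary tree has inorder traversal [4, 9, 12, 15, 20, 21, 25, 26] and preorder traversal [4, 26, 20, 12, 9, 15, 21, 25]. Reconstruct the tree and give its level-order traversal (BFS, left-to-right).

Inorder:  [4, 9, 12, 15, 20, 21, 25, 26]
Preorder: [4, 26, 20, 12, 9, 15, 21, 25]
Algorithm: preorder visits root first, so consume preorder in order;
for each root, split the current inorder slice at that value into
left-subtree inorder and right-subtree inorder, then recurse.
Recursive splits:
  root=4; inorder splits into left=[], right=[9, 12, 15, 20, 21, 25, 26]
  root=26; inorder splits into left=[9, 12, 15, 20, 21, 25], right=[]
  root=20; inorder splits into left=[9, 12, 15], right=[21, 25]
  root=12; inorder splits into left=[9], right=[15]
  root=9; inorder splits into left=[], right=[]
  root=15; inorder splits into left=[], right=[]
  root=21; inorder splits into left=[], right=[25]
  root=25; inorder splits into left=[], right=[]
Reconstructed level-order: [4, 26, 20, 12, 21, 9, 15, 25]


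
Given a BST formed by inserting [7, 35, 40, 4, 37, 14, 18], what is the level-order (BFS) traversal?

Tree insertion order: [7, 35, 40, 4, 37, 14, 18]
Tree (level-order array): [7, 4, 35, None, None, 14, 40, None, 18, 37]
BFS from the root, enqueuing left then right child of each popped node:
  queue [7] -> pop 7, enqueue [4, 35], visited so far: [7]
  queue [4, 35] -> pop 4, enqueue [none], visited so far: [7, 4]
  queue [35] -> pop 35, enqueue [14, 40], visited so far: [7, 4, 35]
  queue [14, 40] -> pop 14, enqueue [18], visited so far: [7, 4, 35, 14]
  queue [40, 18] -> pop 40, enqueue [37], visited so far: [7, 4, 35, 14, 40]
  queue [18, 37] -> pop 18, enqueue [none], visited so far: [7, 4, 35, 14, 40, 18]
  queue [37] -> pop 37, enqueue [none], visited so far: [7, 4, 35, 14, 40, 18, 37]
Result: [7, 4, 35, 14, 40, 18, 37]


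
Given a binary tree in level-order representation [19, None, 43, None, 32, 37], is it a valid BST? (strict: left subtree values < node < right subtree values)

Level-order array: [19, None, 43, None, 32, 37]
Validate using subtree bounds (lo, hi): at each node, require lo < value < hi,
then recurse left with hi=value and right with lo=value.
Preorder trace (stopping at first violation):
  at node 19 with bounds (-inf, +inf): OK
  at node 43 with bounds (19, +inf): OK
  at node 32 with bounds (43, +inf): VIOLATION
Node 32 violates its bound: not (43 < 32 < +inf).
Result: Not a valid BST


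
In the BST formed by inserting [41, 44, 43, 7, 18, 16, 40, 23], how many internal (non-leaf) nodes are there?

Tree built from: [41, 44, 43, 7, 18, 16, 40, 23]
Tree (level-order array): [41, 7, 44, None, 18, 43, None, 16, 40, None, None, None, None, 23]
Rule: An internal node has at least one child.
Per-node child counts:
  node 41: 2 child(ren)
  node 7: 1 child(ren)
  node 18: 2 child(ren)
  node 16: 0 child(ren)
  node 40: 1 child(ren)
  node 23: 0 child(ren)
  node 44: 1 child(ren)
  node 43: 0 child(ren)
Matching nodes: [41, 7, 18, 40, 44]
Count of internal (non-leaf) nodes: 5


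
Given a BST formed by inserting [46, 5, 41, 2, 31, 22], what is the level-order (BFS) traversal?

Tree insertion order: [46, 5, 41, 2, 31, 22]
Tree (level-order array): [46, 5, None, 2, 41, None, None, 31, None, 22]
BFS from the root, enqueuing left then right child of each popped node:
  queue [46] -> pop 46, enqueue [5], visited so far: [46]
  queue [5] -> pop 5, enqueue [2, 41], visited so far: [46, 5]
  queue [2, 41] -> pop 2, enqueue [none], visited so far: [46, 5, 2]
  queue [41] -> pop 41, enqueue [31], visited so far: [46, 5, 2, 41]
  queue [31] -> pop 31, enqueue [22], visited so far: [46, 5, 2, 41, 31]
  queue [22] -> pop 22, enqueue [none], visited so far: [46, 5, 2, 41, 31, 22]
Result: [46, 5, 2, 41, 31, 22]


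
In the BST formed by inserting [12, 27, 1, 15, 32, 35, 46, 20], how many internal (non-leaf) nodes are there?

Tree built from: [12, 27, 1, 15, 32, 35, 46, 20]
Tree (level-order array): [12, 1, 27, None, None, 15, 32, None, 20, None, 35, None, None, None, 46]
Rule: An internal node has at least one child.
Per-node child counts:
  node 12: 2 child(ren)
  node 1: 0 child(ren)
  node 27: 2 child(ren)
  node 15: 1 child(ren)
  node 20: 0 child(ren)
  node 32: 1 child(ren)
  node 35: 1 child(ren)
  node 46: 0 child(ren)
Matching nodes: [12, 27, 15, 32, 35]
Count of internal (non-leaf) nodes: 5


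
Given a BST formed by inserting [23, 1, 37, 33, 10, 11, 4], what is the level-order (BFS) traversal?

Tree insertion order: [23, 1, 37, 33, 10, 11, 4]
Tree (level-order array): [23, 1, 37, None, 10, 33, None, 4, 11]
BFS from the root, enqueuing left then right child of each popped node:
  queue [23] -> pop 23, enqueue [1, 37], visited so far: [23]
  queue [1, 37] -> pop 1, enqueue [10], visited so far: [23, 1]
  queue [37, 10] -> pop 37, enqueue [33], visited so far: [23, 1, 37]
  queue [10, 33] -> pop 10, enqueue [4, 11], visited so far: [23, 1, 37, 10]
  queue [33, 4, 11] -> pop 33, enqueue [none], visited so far: [23, 1, 37, 10, 33]
  queue [4, 11] -> pop 4, enqueue [none], visited so far: [23, 1, 37, 10, 33, 4]
  queue [11] -> pop 11, enqueue [none], visited so far: [23, 1, 37, 10, 33, 4, 11]
Result: [23, 1, 37, 10, 33, 4, 11]


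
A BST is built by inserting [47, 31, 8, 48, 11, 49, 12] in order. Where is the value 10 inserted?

Starting tree (level order): [47, 31, 48, 8, None, None, 49, None, 11, None, None, None, 12]
Insertion path: 47 -> 31 -> 8 -> 11
Result: insert 10 as left child of 11
Final tree (level order): [47, 31, 48, 8, None, None, 49, None, 11, None, None, 10, 12]


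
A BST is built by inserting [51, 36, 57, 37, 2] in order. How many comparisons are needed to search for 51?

Search path for 51: 51
Found: True
Comparisons: 1


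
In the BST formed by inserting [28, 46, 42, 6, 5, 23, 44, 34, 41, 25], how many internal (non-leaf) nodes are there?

Tree built from: [28, 46, 42, 6, 5, 23, 44, 34, 41, 25]
Tree (level-order array): [28, 6, 46, 5, 23, 42, None, None, None, None, 25, 34, 44, None, None, None, 41]
Rule: An internal node has at least one child.
Per-node child counts:
  node 28: 2 child(ren)
  node 6: 2 child(ren)
  node 5: 0 child(ren)
  node 23: 1 child(ren)
  node 25: 0 child(ren)
  node 46: 1 child(ren)
  node 42: 2 child(ren)
  node 34: 1 child(ren)
  node 41: 0 child(ren)
  node 44: 0 child(ren)
Matching nodes: [28, 6, 23, 46, 42, 34]
Count of internal (non-leaf) nodes: 6


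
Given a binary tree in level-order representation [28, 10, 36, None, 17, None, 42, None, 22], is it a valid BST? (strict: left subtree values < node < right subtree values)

Level-order array: [28, 10, 36, None, 17, None, 42, None, 22]
Validate using subtree bounds (lo, hi): at each node, require lo < value < hi,
then recurse left with hi=value and right with lo=value.
Preorder trace (stopping at first violation):
  at node 28 with bounds (-inf, +inf): OK
  at node 10 with bounds (-inf, 28): OK
  at node 17 with bounds (10, 28): OK
  at node 22 with bounds (17, 28): OK
  at node 36 with bounds (28, +inf): OK
  at node 42 with bounds (36, +inf): OK
No violation found at any node.
Result: Valid BST


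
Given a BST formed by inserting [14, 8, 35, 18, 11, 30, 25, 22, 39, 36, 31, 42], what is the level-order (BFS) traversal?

Tree insertion order: [14, 8, 35, 18, 11, 30, 25, 22, 39, 36, 31, 42]
Tree (level-order array): [14, 8, 35, None, 11, 18, 39, None, None, None, 30, 36, 42, 25, 31, None, None, None, None, 22]
BFS from the root, enqueuing left then right child of each popped node:
  queue [14] -> pop 14, enqueue [8, 35], visited so far: [14]
  queue [8, 35] -> pop 8, enqueue [11], visited so far: [14, 8]
  queue [35, 11] -> pop 35, enqueue [18, 39], visited so far: [14, 8, 35]
  queue [11, 18, 39] -> pop 11, enqueue [none], visited so far: [14, 8, 35, 11]
  queue [18, 39] -> pop 18, enqueue [30], visited so far: [14, 8, 35, 11, 18]
  queue [39, 30] -> pop 39, enqueue [36, 42], visited so far: [14, 8, 35, 11, 18, 39]
  queue [30, 36, 42] -> pop 30, enqueue [25, 31], visited so far: [14, 8, 35, 11, 18, 39, 30]
  queue [36, 42, 25, 31] -> pop 36, enqueue [none], visited so far: [14, 8, 35, 11, 18, 39, 30, 36]
  queue [42, 25, 31] -> pop 42, enqueue [none], visited so far: [14, 8, 35, 11, 18, 39, 30, 36, 42]
  queue [25, 31] -> pop 25, enqueue [22], visited so far: [14, 8, 35, 11, 18, 39, 30, 36, 42, 25]
  queue [31, 22] -> pop 31, enqueue [none], visited so far: [14, 8, 35, 11, 18, 39, 30, 36, 42, 25, 31]
  queue [22] -> pop 22, enqueue [none], visited so far: [14, 8, 35, 11, 18, 39, 30, 36, 42, 25, 31, 22]
Result: [14, 8, 35, 11, 18, 39, 30, 36, 42, 25, 31, 22]


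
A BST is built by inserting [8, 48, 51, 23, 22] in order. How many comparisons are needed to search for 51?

Search path for 51: 8 -> 48 -> 51
Found: True
Comparisons: 3


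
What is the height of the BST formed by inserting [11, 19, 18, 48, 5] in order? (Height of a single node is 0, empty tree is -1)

Insertion order: [11, 19, 18, 48, 5]
Tree (level-order array): [11, 5, 19, None, None, 18, 48]
Compute height bottom-up (empty subtree = -1):
  height(5) = 1 + max(-1, -1) = 0
  height(18) = 1 + max(-1, -1) = 0
  height(48) = 1 + max(-1, -1) = 0
  height(19) = 1 + max(0, 0) = 1
  height(11) = 1 + max(0, 1) = 2
Height = 2


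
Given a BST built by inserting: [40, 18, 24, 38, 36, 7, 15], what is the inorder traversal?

Tree insertion order: [40, 18, 24, 38, 36, 7, 15]
Tree (level-order array): [40, 18, None, 7, 24, None, 15, None, 38, None, None, 36]
Inorder traversal: [7, 15, 18, 24, 36, 38, 40]


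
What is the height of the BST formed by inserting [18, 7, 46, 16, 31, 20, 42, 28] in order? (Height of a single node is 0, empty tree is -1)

Insertion order: [18, 7, 46, 16, 31, 20, 42, 28]
Tree (level-order array): [18, 7, 46, None, 16, 31, None, None, None, 20, 42, None, 28]
Compute height bottom-up (empty subtree = -1):
  height(16) = 1 + max(-1, -1) = 0
  height(7) = 1 + max(-1, 0) = 1
  height(28) = 1 + max(-1, -1) = 0
  height(20) = 1 + max(-1, 0) = 1
  height(42) = 1 + max(-1, -1) = 0
  height(31) = 1 + max(1, 0) = 2
  height(46) = 1 + max(2, -1) = 3
  height(18) = 1 + max(1, 3) = 4
Height = 4


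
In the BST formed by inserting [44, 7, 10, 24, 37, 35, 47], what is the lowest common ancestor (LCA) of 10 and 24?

Tree insertion order: [44, 7, 10, 24, 37, 35, 47]
Tree (level-order array): [44, 7, 47, None, 10, None, None, None, 24, None, 37, 35]
In a BST, the LCA of p=10, q=24 is the first node v on the
root-to-leaf path with p <= v <= q (go left if both < v, right if both > v).
Walk from root:
  at 44: both 10 and 24 < 44, go left
  at 7: both 10 and 24 > 7, go right
  at 10: 10 <= 10 <= 24, this is the LCA
LCA = 10


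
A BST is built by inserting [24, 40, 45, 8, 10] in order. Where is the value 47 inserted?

Starting tree (level order): [24, 8, 40, None, 10, None, 45]
Insertion path: 24 -> 40 -> 45
Result: insert 47 as right child of 45
Final tree (level order): [24, 8, 40, None, 10, None, 45, None, None, None, 47]


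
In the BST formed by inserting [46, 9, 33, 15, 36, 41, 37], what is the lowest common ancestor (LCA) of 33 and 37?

Tree insertion order: [46, 9, 33, 15, 36, 41, 37]
Tree (level-order array): [46, 9, None, None, 33, 15, 36, None, None, None, 41, 37]
In a BST, the LCA of p=33, q=37 is the first node v on the
root-to-leaf path with p <= v <= q (go left if both < v, right if both > v).
Walk from root:
  at 46: both 33 and 37 < 46, go left
  at 9: both 33 and 37 > 9, go right
  at 33: 33 <= 33 <= 37, this is the LCA
LCA = 33


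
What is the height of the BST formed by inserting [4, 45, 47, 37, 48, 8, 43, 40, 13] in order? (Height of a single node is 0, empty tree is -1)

Insertion order: [4, 45, 47, 37, 48, 8, 43, 40, 13]
Tree (level-order array): [4, None, 45, 37, 47, 8, 43, None, 48, None, 13, 40]
Compute height bottom-up (empty subtree = -1):
  height(13) = 1 + max(-1, -1) = 0
  height(8) = 1 + max(-1, 0) = 1
  height(40) = 1 + max(-1, -1) = 0
  height(43) = 1 + max(0, -1) = 1
  height(37) = 1 + max(1, 1) = 2
  height(48) = 1 + max(-1, -1) = 0
  height(47) = 1 + max(-1, 0) = 1
  height(45) = 1 + max(2, 1) = 3
  height(4) = 1 + max(-1, 3) = 4
Height = 4


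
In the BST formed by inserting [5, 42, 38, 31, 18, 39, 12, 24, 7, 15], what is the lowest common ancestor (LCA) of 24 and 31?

Tree insertion order: [5, 42, 38, 31, 18, 39, 12, 24, 7, 15]
Tree (level-order array): [5, None, 42, 38, None, 31, 39, 18, None, None, None, 12, 24, 7, 15]
In a BST, the LCA of p=24, q=31 is the first node v on the
root-to-leaf path with p <= v <= q (go left if both < v, right if both > v).
Walk from root:
  at 5: both 24 and 31 > 5, go right
  at 42: both 24 and 31 < 42, go left
  at 38: both 24 and 31 < 38, go left
  at 31: 24 <= 31 <= 31, this is the LCA
LCA = 31


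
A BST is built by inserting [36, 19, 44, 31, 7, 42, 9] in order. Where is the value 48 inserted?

Starting tree (level order): [36, 19, 44, 7, 31, 42, None, None, 9]
Insertion path: 36 -> 44
Result: insert 48 as right child of 44
Final tree (level order): [36, 19, 44, 7, 31, 42, 48, None, 9]


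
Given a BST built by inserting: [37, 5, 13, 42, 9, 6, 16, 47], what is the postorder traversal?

Tree insertion order: [37, 5, 13, 42, 9, 6, 16, 47]
Tree (level-order array): [37, 5, 42, None, 13, None, 47, 9, 16, None, None, 6]
Postorder traversal: [6, 9, 16, 13, 5, 47, 42, 37]


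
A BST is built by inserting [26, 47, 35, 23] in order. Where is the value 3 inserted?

Starting tree (level order): [26, 23, 47, None, None, 35]
Insertion path: 26 -> 23
Result: insert 3 as left child of 23
Final tree (level order): [26, 23, 47, 3, None, 35]


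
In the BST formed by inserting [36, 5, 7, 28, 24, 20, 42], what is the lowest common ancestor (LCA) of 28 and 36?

Tree insertion order: [36, 5, 7, 28, 24, 20, 42]
Tree (level-order array): [36, 5, 42, None, 7, None, None, None, 28, 24, None, 20]
In a BST, the LCA of p=28, q=36 is the first node v on the
root-to-leaf path with p <= v <= q (go left if both < v, right if both > v).
Walk from root:
  at 36: 28 <= 36 <= 36, this is the LCA
LCA = 36


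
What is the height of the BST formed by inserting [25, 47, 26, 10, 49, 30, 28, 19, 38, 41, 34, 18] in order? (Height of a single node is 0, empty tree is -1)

Insertion order: [25, 47, 26, 10, 49, 30, 28, 19, 38, 41, 34, 18]
Tree (level-order array): [25, 10, 47, None, 19, 26, 49, 18, None, None, 30, None, None, None, None, 28, 38, None, None, 34, 41]
Compute height bottom-up (empty subtree = -1):
  height(18) = 1 + max(-1, -1) = 0
  height(19) = 1 + max(0, -1) = 1
  height(10) = 1 + max(-1, 1) = 2
  height(28) = 1 + max(-1, -1) = 0
  height(34) = 1 + max(-1, -1) = 0
  height(41) = 1 + max(-1, -1) = 0
  height(38) = 1 + max(0, 0) = 1
  height(30) = 1 + max(0, 1) = 2
  height(26) = 1 + max(-1, 2) = 3
  height(49) = 1 + max(-1, -1) = 0
  height(47) = 1 + max(3, 0) = 4
  height(25) = 1 + max(2, 4) = 5
Height = 5


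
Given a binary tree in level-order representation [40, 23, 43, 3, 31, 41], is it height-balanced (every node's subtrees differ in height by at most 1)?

Tree (level-order array): [40, 23, 43, 3, 31, 41]
Definition: a tree is height-balanced if, at every node, |h(left) - h(right)| <= 1 (empty subtree has height -1).
Bottom-up per-node check:
  node 3: h_left=-1, h_right=-1, diff=0 [OK], height=0
  node 31: h_left=-1, h_right=-1, diff=0 [OK], height=0
  node 23: h_left=0, h_right=0, diff=0 [OK], height=1
  node 41: h_left=-1, h_right=-1, diff=0 [OK], height=0
  node 43: h_left=0, h_right=-1, diff=1 [OK], height=1
  node 40: h_left=1, h_right=1, diff=0 [OK], height=2
All nodes satisfy the balance condition.
Result: Balanced


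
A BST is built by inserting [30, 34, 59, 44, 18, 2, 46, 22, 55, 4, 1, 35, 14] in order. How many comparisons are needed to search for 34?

Search path for 34: 30 -> 34
Found: True
Comparisons: 2


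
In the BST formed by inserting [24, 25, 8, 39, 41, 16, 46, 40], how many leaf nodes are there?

Tree built from: [24, 25, 8, 39, 41, 16, 46, 40]
Tree (level-order array): [24, 8, 25, None, 16, None, 39, None, None, None, 41, 40, 46]
Rule: A leaf has 0 children.
Per-node child counts:
  node 24: 2 child(ren)
  node 8: 1 child(ren)
  node 16: 0 child(ren)
  node 25: 1 child(ren)
  node 39: 1 child(ren)
  node 41: 2 child(ren)
  node 40: 0 child(ren)
  node 46: 0 child(ren)
Matching nodes: [16, 40, 46]
Count of leaf nodes: 3


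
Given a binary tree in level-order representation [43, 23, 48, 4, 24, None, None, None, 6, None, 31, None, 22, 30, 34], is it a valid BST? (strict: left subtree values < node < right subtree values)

Level-order array: [43, 23, 48, 4, 24, None, None, None, 6, None, 31, None, 22, 30, 34]
Validate using subtree bounds (lo, hi): at each node, require lo < value < hi,
then recurse left with hi=value and right with lo=value.
Preorder trace (stopping at first violation):
  at node 43 with bounds (-inf, +inf): OK
  at node 23 with bounds (-inf, 43): OK
  at node 4 with bounds (-inf, 23): OK
  at node 6 with bounds (4, 23): OK
  at node 22 with bounds (6, 23): OK
  at node 24 with bounds (23, 43): OK
  at node 31 with bounds (24, 43): OK
  at node 30 with bounds (24, 31): OK
  at node 34 with bounds (31, 43): OK
  at node 48 with bounds (43, +inf): OK
No violation found at any node.
Result: Valid BST


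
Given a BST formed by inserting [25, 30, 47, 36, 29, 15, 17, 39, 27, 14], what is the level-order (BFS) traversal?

Tree insertion order: [25, 30, 47, 36, 29, 15, 17, 39, 27, 14]
Tree (level-order array): [25, 15, 30, 14, 17, 29, 47, None, None, None, None, 27, None, 36, None, None, None, None, 39]
BFS from the root, enqueuing left then right child of each popped node:
  queue [25] -> pop 25, enqueue [15, 30], visited so far: [25]
  queue [15, 30] -> pop 15, enqueue [14, 17], visited so far: [25, 15]
  queue [30, 14, 17] -> pop 30, enqueue [29, 47], visited so far: [25, 15, 30]
  queue [14, 17, 29, 47] -> pop 14, enqueue [none], visited so far: [25, 15, 30, 14]
  queue [17, 29, 47] -> pop 17, enqueue [none], visited so far: [25, 15, 30, 14, 17]
  queue [29, 47] -> pop 29, enqueue [27], visited so far: [25, 15, 30, 14, 17, 29]
  queue [47, 27] -> pop 47, enqueue [36], visited so far: [25, 15, 30, 14, 17, 29, 47]
  queue [27, 36] -> pop 27, enqueue [none], visited so far: [25, 15, 30, 14, 17, 29, 47, 27]
  queue [36] -> pop 36, enqueue [39], visited so far: [25, 15, 30, 14, 17, 29, 47, 27, 36]
  queue [39] -> pop 39, enqueue [none], visited so far: [25, 15, 30, 14, 17, 29, 47, 27, 36, 39]
Result: [25, 15, 30, 14, 17, 29, 47, 27, 36, 39]


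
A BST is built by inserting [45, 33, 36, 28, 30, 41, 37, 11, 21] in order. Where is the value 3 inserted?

Starting tree (level order): [45, 33, None, 28, 36, 11, 30, None, 41, None, 21, None, None, 37]
Insertion path: 45 -> 33 -> 28 -> 11
Result: insert 3 as left child of 11
Final tree (level order): [45, 33, None, 28, 36, 11, 30, None, 41, 3, 21, None, None, 37]


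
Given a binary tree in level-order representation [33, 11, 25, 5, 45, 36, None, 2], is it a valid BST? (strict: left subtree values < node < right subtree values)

Level-order array: [33, 11, 25, 5, 45, 36, None, 2]
Validate using subtree bounds (lo, hi): at each node, require lo < value < hi,
then recurse left with hi=value and right with lo=value.
Preorder trace (stopping at first violation):
  at node 33 with bounds (-inf, +inf): OK
  at node 11 with bounds (-inf, 33): OK
  at node 5 with bounds (-inf, 11): OK
  at node 2 with bounds (-inf, 5): OK
  at node 45 with bounds (11, 33): VIOLATION
Node 45 violates its bound: not (11 < 45 < 33).
Result: Not a valid BST


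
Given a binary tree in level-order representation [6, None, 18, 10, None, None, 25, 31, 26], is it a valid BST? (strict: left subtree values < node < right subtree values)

Level-order array: [6, None, 18, 10, None, None, 25, 31, 26]
Validate using subtree bounds (lo, hi): at each node, require lo < value < hi,
then recurse left with hi=value and right with lo=value.
Preorder trace (stopping at first violation):
  at node 6 with bounds (-inf, +inf): OK
  at node 18 with bounds (6, +inf): OK
  at node 10 with bounds (6, 18): OK
  at node 25 with bounds (10, 18): VIOLATION
Node 25 violates its bound: not (10 < 25 < 18).
Result: Not a valid BST
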